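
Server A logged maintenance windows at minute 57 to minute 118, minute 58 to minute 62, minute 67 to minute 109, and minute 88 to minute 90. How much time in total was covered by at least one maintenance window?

Merged: minute 57 to minute 118.
Length: 61 minutes.

61 minutes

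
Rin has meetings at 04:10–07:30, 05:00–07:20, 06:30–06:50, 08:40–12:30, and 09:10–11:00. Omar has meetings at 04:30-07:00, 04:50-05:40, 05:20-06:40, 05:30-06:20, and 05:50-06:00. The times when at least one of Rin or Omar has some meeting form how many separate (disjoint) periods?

Merge the first list: 04:10–07:30, 08:40–12:30.
Merge the second list: 04:30–07:00.
A ∪ B = 04:10–07:30, 08:40–12:30.
That is 2 disjoint pieces.

2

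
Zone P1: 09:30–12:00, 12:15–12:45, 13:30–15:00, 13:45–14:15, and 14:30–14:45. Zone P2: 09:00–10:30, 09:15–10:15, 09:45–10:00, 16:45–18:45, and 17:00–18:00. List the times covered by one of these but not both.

09:00–09:30, 10:30–12:00, 12:15–12:45, 13:30–15:00, 16:45–18:45

A, merged: 09:30–12:00, 12:15–12:45, 13:30–15:00.
B, merged: 09:00–10:30, 16:45–18:45.
Only in the first: 10:30–12:00, 12:15–12:45, 13:30–15:00.
Only in the second: 09:00–09:30, 16:45–18:45.
Together these are the periods covered by exactly one.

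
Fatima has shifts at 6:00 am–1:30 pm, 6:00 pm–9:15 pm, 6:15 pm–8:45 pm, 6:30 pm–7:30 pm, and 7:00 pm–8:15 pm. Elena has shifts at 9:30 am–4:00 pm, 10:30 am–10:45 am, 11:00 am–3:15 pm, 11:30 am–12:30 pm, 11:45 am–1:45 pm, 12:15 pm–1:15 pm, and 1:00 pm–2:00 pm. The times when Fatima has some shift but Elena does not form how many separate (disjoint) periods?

2

A, merged: 6:00 am–1:30 pm, 6:00 pm–9:15 pm.
B, merged: 9:30 am–4:00 pm.
A \ B = 6:00 am–9:30 am, 6:00 pm–9:15 pm.
That is 2 disjoint pieces.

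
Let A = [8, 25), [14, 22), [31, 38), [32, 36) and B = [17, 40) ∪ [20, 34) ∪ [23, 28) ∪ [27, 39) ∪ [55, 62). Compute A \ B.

A, merged: [8, 25), [31, 38).
B, merged: [17, 40), [55, 62).
[8, 25) minus B → [8, 17).
[31, 38): fully covered by B → removed.

[8, 17)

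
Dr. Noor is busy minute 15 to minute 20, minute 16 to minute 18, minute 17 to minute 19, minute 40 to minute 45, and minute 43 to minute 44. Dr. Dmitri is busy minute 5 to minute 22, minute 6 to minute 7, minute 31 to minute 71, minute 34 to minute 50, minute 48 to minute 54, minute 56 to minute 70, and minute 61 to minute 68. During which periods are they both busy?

minute 15 to minute 20, minute 40 to minute 45

A, merged: minute 15 to minute 20, minute 40 to minute 45.
B, merged: minute 5 to minute 22, minute 31 to minute 71.
minute 15 to minute 20 overlaps B on minute 15 to minute 20.
minute 40 to minute 45 overlaps B on minute 40 to minute 45.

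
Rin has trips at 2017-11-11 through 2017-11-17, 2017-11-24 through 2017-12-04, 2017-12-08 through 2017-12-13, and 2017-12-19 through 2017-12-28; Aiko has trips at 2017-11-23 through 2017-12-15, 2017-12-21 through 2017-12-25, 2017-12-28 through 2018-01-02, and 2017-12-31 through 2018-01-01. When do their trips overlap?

Second set merges to 2017-11-23 through 2017-12-15, 2017-12-21 through 2017-12-25, 2017-12-28 through 2018-01-02.
2017-11-11 through 2017-11-17: no overlap with the second set.
2017-11-24 through 2017-12-04 meets the second set on 2017-11-24 through 2017-12-04.
2017-12-08 through 2017-12-13 meets the second set on 2017-12-08 through 2017-12-13.
2017-12-19 through 2017-12-28 meets the second set on 2017-12-21 through 2017-12-25, 2017-12-28 through 2017-12-28.

2017-11-24 through 2017-12-04, 2017-12-08 through 2017-12-13, 2017-12-21 through 2017-12-25, 2017-12-28 through 2017-12-28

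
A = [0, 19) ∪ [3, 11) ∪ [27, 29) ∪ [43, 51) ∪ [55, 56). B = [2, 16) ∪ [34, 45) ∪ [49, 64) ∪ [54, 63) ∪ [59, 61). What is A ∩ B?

[2, 16) ∪ [43, 45) ∪ [49, 51) ∪ [55, 56)

Merge the first list: [0, 19), [27, 29), [43, 51), [55, 56).
Merge the second list: [2, 16), [34, 45), [49, 64).
[0, 19) meets the second set on [2, 16).
[27, 29): no overlap with the second set.
[43, 51) meets the second set on [43, 45), [49, 51).
[55, 56) meets the second set on [55, 56).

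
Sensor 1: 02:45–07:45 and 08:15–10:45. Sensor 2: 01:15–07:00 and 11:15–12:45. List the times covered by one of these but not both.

01:15-02:45, 07:00-07:45, 08:15-10:45, 11:15-12:45

A \ B = 07:00-07:45, 08:15-10:45.
B \ A = 01:15-02:45, 11:15-12:45.
Union of the two gives the symmetric difference.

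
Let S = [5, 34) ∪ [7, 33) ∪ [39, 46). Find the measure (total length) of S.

36

Merged: [5, 34), [39, 46).
Lengths: 29 + 7 = 36.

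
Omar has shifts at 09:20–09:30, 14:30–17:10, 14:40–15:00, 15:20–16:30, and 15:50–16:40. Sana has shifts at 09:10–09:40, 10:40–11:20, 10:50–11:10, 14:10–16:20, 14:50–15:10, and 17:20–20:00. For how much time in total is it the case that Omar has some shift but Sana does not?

Merge the first list: 09:20–09:30, 14:30–17:10.
Merge the second list: 09:10–09:40, 10:40–11:20, 14:10–16:20, 17:20–20:00.
A \ B = 16:20–17:10.
Total: 50 min.

50 min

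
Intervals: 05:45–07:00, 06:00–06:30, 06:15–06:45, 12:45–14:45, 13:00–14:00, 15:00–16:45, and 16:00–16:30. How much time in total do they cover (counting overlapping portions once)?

5 h

Merged: 05:45–07:00, 12:45–14:45, 15:00–16:45.
Lengths: 1 h 15 min + 2 h + 1 h 45 min = 5 h.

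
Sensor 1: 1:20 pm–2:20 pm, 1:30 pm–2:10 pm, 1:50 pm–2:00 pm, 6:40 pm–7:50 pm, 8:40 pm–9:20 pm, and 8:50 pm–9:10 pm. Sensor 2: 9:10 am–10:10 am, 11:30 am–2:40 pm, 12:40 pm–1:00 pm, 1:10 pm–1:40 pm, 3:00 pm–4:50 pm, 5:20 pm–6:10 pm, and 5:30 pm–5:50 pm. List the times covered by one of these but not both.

Merge the first list: 1:20 pm–2:20 pm, 6:40 pm–7:50 pm, 8:40 pm–9:20 pm.
Merge the second list: 9:10 am–10:10 am, 11:30 am–2:40 pm, 3:00 pm–4:50 pm, 5:20 pm–6:10 pm.
Only in the first: 6:40 pm–7:50 pm, 8:40 pm–9:20 pm.
Only in the second: 9:10 am–10:10 am, 11:30 am–1:20 pm, 2:20 pm–2:40 pm, 3:00 pm–4:50 pm, 5:20 pm–6:10 pm.
Together these are the periods covered by exactly one.

9:10 am–10:10 am, 11:30 am–1:20 pm, 2:20 pm–2:40 pm, 3:00 pm–4:50 pm, 5:20 pm–6:10 pm, 6:40 pm–7:50 pm, 8:40 pm–9:20 pm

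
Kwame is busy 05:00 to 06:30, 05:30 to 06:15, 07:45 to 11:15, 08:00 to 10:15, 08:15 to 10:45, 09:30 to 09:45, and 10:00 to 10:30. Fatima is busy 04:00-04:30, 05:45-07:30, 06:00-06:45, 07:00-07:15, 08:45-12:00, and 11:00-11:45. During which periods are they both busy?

05:45-06:30, 08:45-11:15

Merge the first list: 05:00-06:30, 07:45-11:15.
Merge the second list: 04:00-04:30, 05:45-07:30, 08:45-12:00.
05:00-06:30 ∩ B → 05:45-06:30.
07:45-11:15 ∩ B → 08:45-11:15.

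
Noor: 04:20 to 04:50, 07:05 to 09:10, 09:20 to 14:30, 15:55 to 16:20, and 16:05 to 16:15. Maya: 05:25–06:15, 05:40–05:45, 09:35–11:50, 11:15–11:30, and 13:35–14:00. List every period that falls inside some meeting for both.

09:35–11:50, 13:35–14:00

First set merges to 04:20–04:50, 07:05–09:10, 09:20–14:30, 15:55–16:20.
Second set merges to 05:25–06:15, 09:35–11:50, 13:35–14:00.
04:20–04:50: no overlap with the second set.
07:05–09:10: no overlap with the second set.
09:20–14:30 meets the second set on 09:35–11:50, 13:35–14:00.
15:55–16:20: no overlap with the second set.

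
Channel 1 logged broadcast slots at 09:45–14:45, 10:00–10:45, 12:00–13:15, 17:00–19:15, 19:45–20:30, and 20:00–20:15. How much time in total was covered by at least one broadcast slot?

Merged: 09:45–14:45, 17:00–19:15, 19:45–20:30.
Lengths: 5 h + 2 h 15 min + 45 min = 8 h.

8 h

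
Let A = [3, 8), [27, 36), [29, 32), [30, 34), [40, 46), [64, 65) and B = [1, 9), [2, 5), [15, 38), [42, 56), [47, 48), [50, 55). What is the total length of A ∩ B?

First set merges to [3, 8), [27, 36), [40, 46), [64, 65).
Second set merges to [1, 9), [15, 38), [42, 56).
A ∩ B = [3, 8), [27, 36), [42, 46).
Total: 5 + 9 + 4 = 18.

18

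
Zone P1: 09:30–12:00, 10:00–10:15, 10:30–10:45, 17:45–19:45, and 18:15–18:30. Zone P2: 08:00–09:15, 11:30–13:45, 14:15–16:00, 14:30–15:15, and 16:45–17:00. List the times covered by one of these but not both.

A, merged: 09:30–12:00, 17:45–19:45.
B, merged: 08:00–09:15, 11:30–13:45, 14:15–16:00, 16:45–17:00.
A \ B = 09:30–11:30, 17:45–19:45.
B \ A = 08:00–09:15, 12:00–13:45, 14:15–16:00, 16:45–17:00.
Union of the two gives the symmetric difference.

08:00–09:15, 09:30–11:30, 12:00–13:45, 14:15–16:00, 16:45–17:00, 17:45–19:45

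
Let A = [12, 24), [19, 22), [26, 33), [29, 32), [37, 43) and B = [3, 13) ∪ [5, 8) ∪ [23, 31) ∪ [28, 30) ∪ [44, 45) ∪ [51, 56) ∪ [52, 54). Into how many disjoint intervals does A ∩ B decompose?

First set merges to [12, 24), [26, 33), [37, 43).
Second set merges to [3, 13), [23, 31), [44, 45), [51, 56).
A ∩ B = [12, 13), [23, 24), [26, 31).
That is 3 disjoint pieces.

3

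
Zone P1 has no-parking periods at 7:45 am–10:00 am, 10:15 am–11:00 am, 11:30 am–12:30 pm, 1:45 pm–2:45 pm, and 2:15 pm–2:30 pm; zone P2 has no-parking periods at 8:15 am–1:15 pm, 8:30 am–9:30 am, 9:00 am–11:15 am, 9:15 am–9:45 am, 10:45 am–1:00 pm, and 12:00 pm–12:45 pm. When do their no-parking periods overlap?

Merge the first list: 7:45 am–10:00 am, 10:15 am–11:00 am, 11:30 am–12:30 pm, 1:45 pm–2:45 pm.
Merge the second list: 8:15 am–1:15 pm.
7:45 am–10:00 am ∩ B → 8:15 am–10:00 am.
10:15 am–11:00 am ∩ B → 10:15 am–11:00 am.
11:30 am–12:30 pm ∩ B → 11:30 am–12:30 pm.
1:45 pm–2:45 pm meets no B interval.

8:15 am–10:00 am, 10:15 am–11:00 am, 11:30 am–12:30 pm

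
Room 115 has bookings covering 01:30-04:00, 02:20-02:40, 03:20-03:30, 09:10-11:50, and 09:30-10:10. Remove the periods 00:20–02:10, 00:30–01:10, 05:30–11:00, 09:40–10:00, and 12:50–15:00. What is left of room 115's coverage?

02:10-04:00, 11:00-11:50

First set merges to 01:30-04:00, 09:10-11:50.
Second set merges to 00:20-02:10, 05:30-11:00, 12:50-15:00.
01:30-04:00 with B removed leaves 02:10-04:00.
09:10-11:50 with B removed leaves 11:00-11:50.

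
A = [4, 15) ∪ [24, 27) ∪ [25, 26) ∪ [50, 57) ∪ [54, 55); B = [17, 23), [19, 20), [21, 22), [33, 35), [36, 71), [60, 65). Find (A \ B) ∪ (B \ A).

[4, 15) ∪ [17, 23) ∪ [24, 27) ∪ [33, 35) ∪ [36, 50) ∪ [57, 71)

A, merged: [4, 15), [24, 27), [50, 57).
B, merged: [17, 23), [33, 35), [36, 71).
A but not B: [4, 15), [24, 27).
B but not A: [17, 23), [33, 35), [36, 50), [57, 71).
Combining gives A △ B.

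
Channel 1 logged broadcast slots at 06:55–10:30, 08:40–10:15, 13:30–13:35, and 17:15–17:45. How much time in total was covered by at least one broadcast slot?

Merged: 06:55–10:30, 13:30–13:35, 17:15–17:45.
Lengths: 3 h 35 min + 5 min + 30 min = 4 h 10 min.

4 h 10 min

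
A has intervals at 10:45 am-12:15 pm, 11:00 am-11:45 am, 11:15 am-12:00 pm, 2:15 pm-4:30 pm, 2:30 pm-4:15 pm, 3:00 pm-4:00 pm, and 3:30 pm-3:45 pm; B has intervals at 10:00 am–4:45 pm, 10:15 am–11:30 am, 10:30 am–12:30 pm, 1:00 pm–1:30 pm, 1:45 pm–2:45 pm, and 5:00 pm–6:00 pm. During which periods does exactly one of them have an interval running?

10:00 am-10:45 am, 12:15 pm-2:15 pm, 4:30 pm-4:45 pm, 5:00 pm-6:00 pm

First set merges to 10:45 am-12:15 pm, 2:15 pm-4:30 pm.
Second set merges to 10:00 am-4:45 pm, 5:00 pm-6:00 pm.
A \ B = none.
B \ A = 10:00 am-10:45 am, 12:15 pm-2:15 pm, 4:30 pm-4:45 pm, 5:00 pm-6:00 pm.
Union of the two gives the symmetric difference.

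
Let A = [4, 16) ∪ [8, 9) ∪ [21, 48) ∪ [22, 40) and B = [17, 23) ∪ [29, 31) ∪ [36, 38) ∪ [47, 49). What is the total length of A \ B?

32

First set merges to [4, 16), [21, 48).
A \ B = [4, 16), [23, 29), [31, 36), [38, 47).
Total: 12 + 6 + 5 + 9 = 32.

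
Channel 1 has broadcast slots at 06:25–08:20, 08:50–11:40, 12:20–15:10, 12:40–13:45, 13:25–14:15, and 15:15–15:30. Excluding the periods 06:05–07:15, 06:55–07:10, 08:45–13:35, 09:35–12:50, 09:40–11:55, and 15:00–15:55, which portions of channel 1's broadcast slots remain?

07:15–08:20, 13:35–15:00

A, merged: 06:25–08:20, 08:50–11:40, 12:20–15:10, 15:15–15:30.
B, merged: 06:05–07:15, 08:45–13:35, 15:00–15:55.
06:25–08:20 minus B → 07:15–08:20.
08:50–11:40: fully covered by B → removed.
12:20–15:10 minus B → 13:35–15:00.
15:15–15:30: fully covered by B → removed.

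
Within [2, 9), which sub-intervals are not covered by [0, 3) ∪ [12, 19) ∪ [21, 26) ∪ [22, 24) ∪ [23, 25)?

The merged coverage is [0, 3), [12, 19), [21, 26).
Complement within [2, 9): [3, 9).

[3, 9)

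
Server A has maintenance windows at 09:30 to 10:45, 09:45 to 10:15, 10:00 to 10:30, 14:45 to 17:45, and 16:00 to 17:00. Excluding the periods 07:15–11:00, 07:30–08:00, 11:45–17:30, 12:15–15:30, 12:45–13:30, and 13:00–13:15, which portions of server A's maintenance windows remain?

First set merges to 09:30–10:45, 14:45–17:45.
Second set merges to 07:15–11:00, 11:45–17:30.
09:30–10:45: entirely removed.
14:45–17:45 \ B = 17:30–17:45.

17:30–17:45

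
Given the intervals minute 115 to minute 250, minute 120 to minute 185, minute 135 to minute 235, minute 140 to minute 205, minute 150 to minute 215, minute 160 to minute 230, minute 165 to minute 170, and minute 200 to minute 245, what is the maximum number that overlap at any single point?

7

Sweep endpoints in order; track running count of active intervals.
Peak of 7 reached at minute 165.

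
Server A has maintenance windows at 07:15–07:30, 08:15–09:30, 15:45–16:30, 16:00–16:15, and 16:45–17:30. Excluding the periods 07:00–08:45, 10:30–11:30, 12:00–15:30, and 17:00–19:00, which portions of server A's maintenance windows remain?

08:45–09:30, 15:45–16:30, 16:45–17:00

Merge the first list: 07:15–07:30, 08:15–09:30, 15:45–16:30, 16:45–17:30.
07:15–07:30 lies entirely inside B → drops out.
08:15–09:30 with B removed leaves 08:45–09:30.
15:45–16:30 is untouched.
16:45–17:30 with B removed leaves 16:45–17:00.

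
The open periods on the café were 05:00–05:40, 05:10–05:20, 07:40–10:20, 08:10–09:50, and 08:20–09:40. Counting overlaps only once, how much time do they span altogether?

Merged: 05:00–05:40, 07:40–10:20.
Lengths: 40 min + 2 h 40 min = 3 h 20 min.

3 h 20 min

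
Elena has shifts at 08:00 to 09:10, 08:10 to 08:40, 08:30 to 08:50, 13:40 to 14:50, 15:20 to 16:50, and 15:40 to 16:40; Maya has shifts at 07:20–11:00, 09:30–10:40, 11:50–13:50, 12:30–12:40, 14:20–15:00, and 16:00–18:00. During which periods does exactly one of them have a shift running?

First set merges to 08:00-09:10, 13:40-14:50, 15:20-16:50.
Second set merges to 07:20-11:00, 11:50-13:50, 14:20-15:00, 16:00-18:00.
A but not B: 13:50-14:20, 15:20-16:00.
B but not A: 07:20-08:00, 09:10-11:00, 11:50-13:40, 14:50-15:00, 16:50-18:00.
Combining gives A △ B.

07:20-08:00, 09:10-11:00, 11:50-13:40, 13:50-14:20, 14:50-15:00, 15:20-16:00, 16:50-18:00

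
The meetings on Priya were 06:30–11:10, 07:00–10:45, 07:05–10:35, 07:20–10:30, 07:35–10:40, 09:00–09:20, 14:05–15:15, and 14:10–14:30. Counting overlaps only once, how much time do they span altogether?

5 h 50 min

Merged: 06:30-11:10, 14:05-15:15.
Lengths: 4 h 40 min + 1 h 10 min = 5 h 50 min.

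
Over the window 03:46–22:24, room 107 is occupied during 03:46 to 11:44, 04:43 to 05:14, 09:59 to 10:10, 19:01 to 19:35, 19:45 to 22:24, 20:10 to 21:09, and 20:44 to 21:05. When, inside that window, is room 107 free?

After merging, the occupied span is 03:46–11:44, 19:01–19:35, 19:45–22:24.
Complement within 03:46–22:24: 11:44–19:01, 19:35–19:45.

11:44–19:01, 19:35–19:45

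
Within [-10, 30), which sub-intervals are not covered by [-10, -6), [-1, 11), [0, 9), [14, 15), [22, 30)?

Covered (merged): [-10, -6), [-1, 11), [14, 15), [22, 30).
Gaps within [-10, 30): [-6, -1), [11, 14), [15, 22).

[-6, -1) ∪ [11, 14) ∪ [15, 22)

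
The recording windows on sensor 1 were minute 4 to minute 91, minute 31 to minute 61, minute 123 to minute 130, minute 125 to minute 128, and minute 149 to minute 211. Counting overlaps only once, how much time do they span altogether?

Merged: minute 4 to minute 91, minute 123 to minute 130, minute 149 to minute 211.
Lengths: 87 minutes + 7 minutes + 62 minutes = 156 minutes.

156 minutes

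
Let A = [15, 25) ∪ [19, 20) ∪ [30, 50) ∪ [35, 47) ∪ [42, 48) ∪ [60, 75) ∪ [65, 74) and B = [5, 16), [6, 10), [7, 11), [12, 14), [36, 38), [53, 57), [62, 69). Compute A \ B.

[16, 25) ∪ [30, 36) ∪ [38, 50) ∪ [60, 62) ∪ [69, 75)

A, merged: [15, 25), [30, 50), [60, 75).
B, merged: [5, 16), [36, 38), [53, 57), [62, 69).
[15, 25) minus B → [16, 25).
[30, 50) minus B → [30, 36), [38, 50).
[60, 75) minus B → [60, 62), [69, 75).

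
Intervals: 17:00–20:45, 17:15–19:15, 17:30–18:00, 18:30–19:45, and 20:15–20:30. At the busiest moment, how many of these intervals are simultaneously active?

3

Sweep endpoints in order; track running count of active intervals.
Peak of 3 reached at 17:30.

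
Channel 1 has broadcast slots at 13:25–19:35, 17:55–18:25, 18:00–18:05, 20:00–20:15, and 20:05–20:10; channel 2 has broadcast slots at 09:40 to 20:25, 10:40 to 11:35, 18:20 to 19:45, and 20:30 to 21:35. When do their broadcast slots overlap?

A, merged: 13:25–19:35, 20:00–20:15.
B, merged: 09:40–20:25, 20:30–21:35.
13:25–19:35 ∩ B → 13:25–19:35.
20:00–20:15 ∩ B → 20:00–20:15.

13:25–19:35, 20:00–20:15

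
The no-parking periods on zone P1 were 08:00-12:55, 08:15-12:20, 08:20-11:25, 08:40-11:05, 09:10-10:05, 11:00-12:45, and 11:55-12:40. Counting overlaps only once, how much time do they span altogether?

4 h 55 min

Merged: 08:00–12:55.
Length: 4 h 55 min.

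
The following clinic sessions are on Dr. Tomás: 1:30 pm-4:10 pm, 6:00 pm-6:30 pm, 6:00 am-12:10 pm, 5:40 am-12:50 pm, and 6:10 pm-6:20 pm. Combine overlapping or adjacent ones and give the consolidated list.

Sort by start: 5:40 am-12:50 pm, 6:00 am-12:10 pm, 1:30 pm-4:10 pm, 6:00 pm-6:30 pm, 6:10 pm-6:20 pm.
6:00 am-12:10 pm overlaps/touches 5:40 am-12:50 pm → extend to 5:40 am-12:50 pm.
1:30 pm-4:10 pm is disjoint → start new block.
6:00 pm-6:30 pm is disjoint → start new block.
6:10 pm-6:20 pm overlaps/touches 6:00 pm-6:30 pm → extend to 6:00 pm-6:30 pm.

5:40 am-12:50 pm, 1:30 pm-4:10 pm, 6:00 pm-6:30 pm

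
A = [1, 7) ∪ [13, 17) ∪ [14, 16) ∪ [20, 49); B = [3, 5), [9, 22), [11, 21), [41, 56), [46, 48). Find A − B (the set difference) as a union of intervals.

Merge the first list: [1, 7), [13, 17), [20, 49).
Merge the second list: [3, 5), [9, 22), [41, 56).
[1, 7) with B removed leaves [1, 3), [5, 7).
[13, 17) lies entirely inside B → drops out.
[20, 49) with B removed leaves [22, 41).

[1, 3) ∪ [5, 7) ∪ [22, 41)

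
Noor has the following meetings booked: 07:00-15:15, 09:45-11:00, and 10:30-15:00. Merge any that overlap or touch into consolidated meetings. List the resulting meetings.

07:00–15:15

09:45–11:00 overlaps/touches 07:00–15:15 → extend to 07:00–15:15.
10:30–15:00 overlaps/touches 07:00–15:15 → extend to 07:00–15:15.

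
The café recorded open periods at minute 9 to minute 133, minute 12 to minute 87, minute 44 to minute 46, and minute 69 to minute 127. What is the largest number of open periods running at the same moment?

Walk the sorted start/end points keeping a running depth.
The depth first hits 3 at minute 44.

3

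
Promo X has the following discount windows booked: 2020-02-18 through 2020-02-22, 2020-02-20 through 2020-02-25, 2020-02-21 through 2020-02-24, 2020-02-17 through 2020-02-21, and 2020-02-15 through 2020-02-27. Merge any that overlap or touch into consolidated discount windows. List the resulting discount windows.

Sort by start: 2020-02-15 through 2020-02-27, 2020-02-17 through 2020-02-21, 2020-02-18 through 2020-02-22, 2020-02-20 through 2020-02-25, 2020-02-21 through 2020-02-24.
2020-02-17 through 2020-02-21 overlaps/touches 2020-02-15 through 2020-02-27 → extend to 2020-02-15 through 2020-02-27.
2020-02-18 through 2020-02-22 overlaps/touches 2020-02-15 through 2020-02-27 → extend to 2020-02-15 through 2020-02-27.
2020-02-20 through 2020-02-25 overlaps/touches 2020-02-15 through 2020-02-27 → extend to 2020-02-15 through 2020-02-27.
2020-02-21 through 2020-02-24 overlaps/touches 2020-02-15 through 2020-02-27 → extend to 2020-02-15 through 2020-02-27.

2020-02-15 through 2020-02-27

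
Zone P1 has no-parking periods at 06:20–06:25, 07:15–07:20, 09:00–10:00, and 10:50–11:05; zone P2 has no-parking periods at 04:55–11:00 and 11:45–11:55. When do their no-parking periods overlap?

06:20–06:25 meets the second set on 06:20–06:25.
07:15–07:20 meets the second set on 07:15–07:20.
09:00–10:00 meets the second set on 09:00–10:00.
10:50–11:05 meets the second set on 10:50–11:00.

06:20–06:25, 07:15–07:20, 09:00–10:00, 10:50–11:00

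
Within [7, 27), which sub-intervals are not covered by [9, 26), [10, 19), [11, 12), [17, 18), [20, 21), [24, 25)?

After merging, the occupied span is [9, 26).
Uncovered inside [7, 27): [7, 9), [26, 27).

[7, 9) ∪ [26, 27)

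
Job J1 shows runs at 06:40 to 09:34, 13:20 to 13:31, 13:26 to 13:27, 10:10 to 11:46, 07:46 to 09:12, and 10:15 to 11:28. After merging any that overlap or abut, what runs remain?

06:40-09:34, 10:10-11:46, 13:20-13:31

Sort by start: 06:40-09:34, 07:46-09:12, 10:10-11:46, 10:15-11:28, 13:20-13:31, 13:26-13:27.
07:46-09:12 overlaps/touches 06:40-09:34 → extend to 06:40-09:34.
10:10-11:46 is disjoint → start new block.
10:15-11:28 overlaps/touches 10:10-11:46 → extend to 10:10-11:46.
13:20-13:31 is disjoint → start new block.
13:26-13:27 overlaps/touches 13:20-13:31 → extend to 13:20-13:31.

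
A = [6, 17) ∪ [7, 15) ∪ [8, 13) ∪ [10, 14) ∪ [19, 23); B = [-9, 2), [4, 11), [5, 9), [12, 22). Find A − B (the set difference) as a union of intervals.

[11, 12) ∪ [22, 23)

A, merged: [6, 17), [19, 23).
B, merged: [-9, 2), [4, 11), [12, 22).
[6, 17) \ B = [11, 12).
[19, 23) \ B = [22, 23).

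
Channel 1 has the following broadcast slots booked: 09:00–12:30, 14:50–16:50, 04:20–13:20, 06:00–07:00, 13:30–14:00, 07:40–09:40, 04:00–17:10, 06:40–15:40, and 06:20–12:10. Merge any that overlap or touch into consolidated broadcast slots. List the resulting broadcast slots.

04:00–17:10

Sort by start: 04:00–17:10, 04:20–13:20, 06:00–07:00, 06:20–12:10, 06:40–15:40, 07:40–09:40, 09:00–12:30, 13:30–14:00, 14:50–16:50.
04:20–13:20 overlaps/touches 04:00–17:10 → extend to 04:00–17:10.
06:00–07:00 overlaps/touches 04:00–17:10 → extend to 04:00–17:10.
06:20–12:10 overlaps/touches 04:00–17:10 → extend to 04:00–17:10.
06:40–15:40 overlaps/touches 04:00–17:10 → extend to 04:00–17:10.
07:40–09:40 overlaps/touches 04:00–17:10 → extend to 04:00–17:10.
09:00–12:30 overlaps/touches 04:00–17:10 → extend to 04:00–17:10.
13:30–14:00 overlaps/touches 04:00–17:10 → extend to 04:00–17:10.
14:50–16:50 overlaps/touches 04:00–17:10 → extend to 04:00–17:10.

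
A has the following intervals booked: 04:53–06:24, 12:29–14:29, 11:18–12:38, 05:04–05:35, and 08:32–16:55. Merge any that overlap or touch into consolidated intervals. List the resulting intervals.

04:53–06:24, 08:32–16:55

Sort by start: 04:53–06:24, 05:04–05:35, 08:32–16:55, 11:18–12:38, 12:29–14:29.
05:04–05:35 overlaps/touches 04:53–06:24 → extend to 04:53–06:24.
08:32–16:55 is disjoint → start new block.
11:18–12:38 overlaps/touches 08:32–16:55 → extend to 08:32–16:55.
12:29–14:29 overlaps/touches 08:32–16:55 → extend to 08:32–16:55.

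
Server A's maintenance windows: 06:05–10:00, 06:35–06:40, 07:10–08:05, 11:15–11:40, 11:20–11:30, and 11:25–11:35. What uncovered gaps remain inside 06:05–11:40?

After merging, the occupied span is 06:05–10:00, 11:15–11:40.
Gaps within 06:05–11:40: 10:00–11:15.

10:00–11:15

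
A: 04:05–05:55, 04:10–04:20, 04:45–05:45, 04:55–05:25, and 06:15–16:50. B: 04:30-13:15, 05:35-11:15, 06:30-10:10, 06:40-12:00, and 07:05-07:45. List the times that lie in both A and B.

First set merges to 04:05-05:55, 06:15-16:50.
Second set merges to 04:30-13:15.
04:05-05:55 ∩ B → 04:30-05:55.
06:15-16:50 ∩ B → 06:15-13:15.

04:30-05:55, 06:15-13:15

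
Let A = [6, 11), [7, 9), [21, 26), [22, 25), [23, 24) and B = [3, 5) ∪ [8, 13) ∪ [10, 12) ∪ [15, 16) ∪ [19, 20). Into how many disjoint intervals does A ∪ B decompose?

5

A, merged: [6, 11), [21, 26).
B, merged: [3, 5), [8, 13), [15, 16), [19, 20).
A ∪ B = [3, 5), [6, 13), [15, 16), [19, 20), [21, 26).
That is 5 disjoint pieces.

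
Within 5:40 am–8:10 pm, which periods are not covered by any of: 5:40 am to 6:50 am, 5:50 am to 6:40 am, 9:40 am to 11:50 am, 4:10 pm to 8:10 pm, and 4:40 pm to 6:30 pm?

The merged coverage is 5:40 am-6:50 am, 9:40 am-11:50 am, 4:10 pm-8:10 pm.
Gaps within 5:40 am-8:10 pm: 6:50 am-9:40 am, 11:50 am-4:10 pm.

6:50 am-9:40 am, 11:50 am-4:10 pm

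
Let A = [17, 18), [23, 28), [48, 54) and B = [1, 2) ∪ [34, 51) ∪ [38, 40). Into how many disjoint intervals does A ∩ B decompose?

B, merged: [1, 2), [34, 51).
A ∩ B = [48, 51).
That is 1 disjoint piece.

1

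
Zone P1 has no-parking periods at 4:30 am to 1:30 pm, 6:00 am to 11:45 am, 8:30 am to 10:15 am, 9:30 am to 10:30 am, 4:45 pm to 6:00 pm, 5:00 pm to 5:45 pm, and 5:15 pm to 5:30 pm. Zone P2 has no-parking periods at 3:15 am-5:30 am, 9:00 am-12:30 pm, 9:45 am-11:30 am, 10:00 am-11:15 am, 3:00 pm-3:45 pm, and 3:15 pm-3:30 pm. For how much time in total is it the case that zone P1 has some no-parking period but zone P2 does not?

5 h 45 min

Merge the first list: 4:30 am–1:30 pm, 4:45 pm–6:00 pm.
Merge the second list: 3:15 am–5:30 am, 9:00 am–12:30 pm, 3:00 pm–3:45 pm.
A \ B = 5:30 am–9:00 am, 12:30 pm–1:30 pm, 4:45 pm–6:00 pm.
Total: 3 h 30 min + 1 h + 1 h 15 min = 5 h 45 min.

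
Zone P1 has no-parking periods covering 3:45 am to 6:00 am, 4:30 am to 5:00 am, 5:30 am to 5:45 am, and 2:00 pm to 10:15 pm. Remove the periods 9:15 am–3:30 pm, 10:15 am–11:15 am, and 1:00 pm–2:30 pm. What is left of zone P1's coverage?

Merge the first list: 3:45 am-6:00 am, 2:00 pm-10:15 pm.
Merge the second list: 9:15 am-3:30 pm.
3:45 am-6:00 am: nothing removed.
2:00 pm-10:15 pm \ B = 3:30 pm-10:15 pm.

3:45 am-6:00 am, 3:30 pm-10:15 pm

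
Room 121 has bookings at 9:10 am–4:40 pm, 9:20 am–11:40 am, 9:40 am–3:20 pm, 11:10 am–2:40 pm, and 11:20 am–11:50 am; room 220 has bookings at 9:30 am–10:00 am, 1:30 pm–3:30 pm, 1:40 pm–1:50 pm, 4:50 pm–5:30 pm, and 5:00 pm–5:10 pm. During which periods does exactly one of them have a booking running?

9:10 am–9:30 am, 10:00 am–1:30 pm, 3:30 pm–4:40 pm, 4:50 pm–5:30 pm

Merge the first list: 9:10 am–4:40 pm.
Merge the second list: 9:30 am–10:00 am, 1:30 pm–3:30 pm, 4:50 pm–5:30 pm.
A but not B: 9:10 am–9:30 am, 10:00 am–1:30 pm, 3:30 pm–4:40 pm.
B but not A: 4:50 pm–5:30 pm.
Combining gives A △ B.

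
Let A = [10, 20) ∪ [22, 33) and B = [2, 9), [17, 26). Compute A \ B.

[10, 17) ∪ [26, 33)

[10, 20) \ B = [10, 17).
[22, 33) \ B = [26, 33).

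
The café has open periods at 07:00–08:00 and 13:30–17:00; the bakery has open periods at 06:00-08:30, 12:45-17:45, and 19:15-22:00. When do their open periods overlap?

07:00–08:00 overlaps B on 07:00–08:00.
13:30–17:00 overlaps B on 13:30–17:00.

07:00–08:00, 13:30–17:00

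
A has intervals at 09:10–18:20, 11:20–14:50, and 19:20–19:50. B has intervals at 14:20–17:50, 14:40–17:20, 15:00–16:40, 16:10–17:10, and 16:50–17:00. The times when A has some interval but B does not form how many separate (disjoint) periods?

A, merged: 09:10–18:20, 19:20–19:50.
B, merged: 14:20–17:50.
A \ B = 09:10–14:20, 17:50–18:20, 19:20–19:50.
That is 3 disjoint pieces.

3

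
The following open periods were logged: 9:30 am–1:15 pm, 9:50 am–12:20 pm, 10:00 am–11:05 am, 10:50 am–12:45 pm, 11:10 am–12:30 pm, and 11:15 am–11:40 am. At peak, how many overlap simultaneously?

5

Sweep endpoints in order; track running count of active intervals.
Peak of 5 reached at 11:15 am.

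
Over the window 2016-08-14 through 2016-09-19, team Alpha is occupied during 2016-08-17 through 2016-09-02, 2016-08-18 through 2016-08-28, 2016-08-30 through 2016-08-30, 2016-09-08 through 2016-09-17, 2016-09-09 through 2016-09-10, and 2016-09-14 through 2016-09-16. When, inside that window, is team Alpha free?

2016-08-14 through 2016-08-16, 2016-09-03 through 2016-09-07, 2016-09-18 through 2016-09-19

The merged coverage is 2016-08-17 through 2016-09-02, 2016-09-08 through 2016-09-17.
Uncovered inside 2016-08-14 through 2016-09-19: 2016-08-14 through 2016-08-16, 2016-09-03 through 2016-09-07, 2016-09-18 through 2016-09-19.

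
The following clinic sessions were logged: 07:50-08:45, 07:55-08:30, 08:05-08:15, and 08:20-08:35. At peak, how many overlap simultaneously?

3

Sweep endpoints in order; track running count of active intervals.
Peak of 3 reached at 08:05.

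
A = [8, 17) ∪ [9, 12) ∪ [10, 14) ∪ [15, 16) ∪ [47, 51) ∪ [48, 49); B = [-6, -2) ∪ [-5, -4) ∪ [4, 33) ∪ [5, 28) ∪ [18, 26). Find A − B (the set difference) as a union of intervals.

[47, 51)

A, merged: [8, 17), [47, 51).
B, merged: [-6, -2), [4, 33).
[8, 17) lies entirely inside B → drops out.
[47, 51) is untouched.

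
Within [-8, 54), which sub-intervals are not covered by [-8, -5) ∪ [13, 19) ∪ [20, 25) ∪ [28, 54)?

Covered (merged): [-8, -5), [13, 19), [20, 25), [28, 54).
Complement within [-8, 54): [-5, 13), [19, 20), [25, 28).

[-5, 13) ∪ [19, 20) ∪ [25, 28)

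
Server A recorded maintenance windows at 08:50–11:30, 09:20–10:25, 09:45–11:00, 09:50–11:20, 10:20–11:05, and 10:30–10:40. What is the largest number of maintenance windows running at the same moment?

5

At 10:20, 5 of the intervals are simultaneously active.
No point has more.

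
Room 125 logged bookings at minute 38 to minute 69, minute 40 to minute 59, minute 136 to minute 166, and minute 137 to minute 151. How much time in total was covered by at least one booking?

61 minutes

Merged: minute 38 to minute 69, minute 136 to minute 166.
Lengths: 31 minutes + 30 minutes = 61 minutes.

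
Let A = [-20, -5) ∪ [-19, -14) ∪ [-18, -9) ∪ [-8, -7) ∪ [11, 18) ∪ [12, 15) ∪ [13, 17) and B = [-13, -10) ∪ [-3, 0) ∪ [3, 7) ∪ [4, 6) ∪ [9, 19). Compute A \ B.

[-20, -13) ∪ [-10, -5)

First set merges to [-20, -5), [11, 18).
Second set merges to [-13, -10), [-3, 0), [3, 7), [9, 19).
[-20, -5) with B removed leaves [-20, -13), [-10, -5).
[11, 18) lies entirely inside B → drops out.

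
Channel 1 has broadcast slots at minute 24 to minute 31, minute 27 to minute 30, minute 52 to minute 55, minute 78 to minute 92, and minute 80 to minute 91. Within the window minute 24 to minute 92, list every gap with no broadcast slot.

Covered (merged): minute 24 to minute 31, minute 52 to minute 55, minute 78 to minute 92.
Complement within minute 24 to minute 92: minute 31 to minute 52, minute 55 to minute 78.

minute 31 to minute 52, minute 55 to minute 78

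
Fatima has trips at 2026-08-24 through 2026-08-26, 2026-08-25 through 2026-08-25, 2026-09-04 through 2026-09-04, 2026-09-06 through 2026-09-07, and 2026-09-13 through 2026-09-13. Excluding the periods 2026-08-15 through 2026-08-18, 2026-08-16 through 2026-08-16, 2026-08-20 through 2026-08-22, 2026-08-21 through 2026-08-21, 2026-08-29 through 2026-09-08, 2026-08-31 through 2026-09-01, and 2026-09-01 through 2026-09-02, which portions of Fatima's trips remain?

2026-08-24 through 2026-08-26, 2026-09-13 through 2026-09-13

Merge the first list: 2026-08-24 through 2026-08-26, 2026-09-04 through 2026-09-04, 2026-09-06 through 2026-09-07, 2026-09-13 through 2026-09-13.
Merge the second list: 2026-08-15 through 2026-08-18, 2026-08-20 through 2026-08-22, 2026-08-29 through 2026-09-08.
2026-08-24 through 2026-08-26: nothing removed.
2026-09-04 through 2026-09-04: entirely removed.
2026-09-06 through 2026-09-07: entirely removed.
2026-09-13 through 2026-09-13: nothing removed.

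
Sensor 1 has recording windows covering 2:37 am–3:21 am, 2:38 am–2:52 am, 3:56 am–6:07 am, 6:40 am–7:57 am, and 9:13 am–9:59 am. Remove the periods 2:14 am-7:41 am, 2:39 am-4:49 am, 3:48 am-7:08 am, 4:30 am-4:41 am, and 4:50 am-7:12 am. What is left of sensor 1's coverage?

7:41 am-7:57 am, 9:13 am-9:59 am

First set merges to 2:37 am-3:21 am, 3:56 am-6:07 am, 6:40 am-7:57 am, 9:13 am-9:59 am.
Second set merges to 2:14 am-7:41 am.
2:37 am-3:21 am: fully covered by B → removed.
3:56 am-6:07 am: fully covered by B → removed.
6:40 am-7:57 am minus B → 7:41 am-7:57 am.
9:13 am-9:59 am: no B overlap → unchanged.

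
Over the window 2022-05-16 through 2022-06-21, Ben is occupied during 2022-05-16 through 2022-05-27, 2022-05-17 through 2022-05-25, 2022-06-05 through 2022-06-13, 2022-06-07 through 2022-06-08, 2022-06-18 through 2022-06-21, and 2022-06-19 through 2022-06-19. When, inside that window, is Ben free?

After merging, the occupied span is 2022-05-16 through 2022-05-27, 2022-06-05 through 2022-06-13, 2022-06-18 through 2022-06-21.
Complement within 2022-05-16 through 2022-06-21: 2022-05-28 through 2022-06-04, 2022-06-14 through 2022-06-17.

2022-05-28 through 2022-06-04, 2022-06-14 through 2022-06-17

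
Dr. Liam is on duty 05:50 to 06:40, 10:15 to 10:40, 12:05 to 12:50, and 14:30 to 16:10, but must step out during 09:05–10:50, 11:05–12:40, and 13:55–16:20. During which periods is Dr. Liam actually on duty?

05:50-06:40, 12:40-12:50

05:50-06:40: no B overlap → unchanged.
10:15-10:40: fully covered by B → removed.
12:05-12:50 minus B → 12:40-12:50.
14:30-16:10: fully covered by B → removed.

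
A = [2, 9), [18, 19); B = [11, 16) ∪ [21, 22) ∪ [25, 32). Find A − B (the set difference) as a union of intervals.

[2, 9) ∪ [18, 19)

[2, 9): no B overlap → unchanged.
[18, 19): no B overlap → unchanged.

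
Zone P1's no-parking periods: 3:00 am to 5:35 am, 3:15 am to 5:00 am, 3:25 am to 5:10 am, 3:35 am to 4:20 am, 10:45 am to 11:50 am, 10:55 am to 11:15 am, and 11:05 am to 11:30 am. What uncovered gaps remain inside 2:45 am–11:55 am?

Covered (merged): 3:00 am–5:35 am, 10:45 am–11:50 am.
Uncovered inside 2:45 am–11:55 am: 2:45 am–3:00 am, 5:35 am–10:45 am, 11:50 am–11:55 am.

2:45 am–3:00 am, 5:35 am–10:45 am, 11:50 am–11:55 am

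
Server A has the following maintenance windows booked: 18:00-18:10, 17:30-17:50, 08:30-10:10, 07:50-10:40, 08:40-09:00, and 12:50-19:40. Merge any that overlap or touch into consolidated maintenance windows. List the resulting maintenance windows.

07:50–10:40, 12:50–19:40

Sort by start: 07:50–10:40, 08:30–10:10, 08:40–09:00, 12:50–19:40, 17:30–17:50, 18:00–18:10.
08:30–10:10 overlaps/touches 07:50–10:40 → extend to 07:50–10:40.
08:40–09:00 overlaps/touches 07:50–10:40 → extend to 07:50–10:40.
12:50–19:40 is disjoint → start new block.
17:30–17:50 overlaps/touches 12:50–19:40 → extend to 12:50–19:40.
18:00–18:10 overlaps/touches 12:50–19:40 → extend to 12:50–19:40.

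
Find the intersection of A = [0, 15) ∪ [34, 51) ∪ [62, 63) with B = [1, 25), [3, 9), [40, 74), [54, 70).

[1, 15) ∪ [40, 51) ∪ [62, 63)

Merge the second list: [1, 25), [40, 74).
[0, 15) overlaps B on [1, 15).
[34, 51) overlaps B on [40, 51).
[62, 63) overlaps B on [62, 63).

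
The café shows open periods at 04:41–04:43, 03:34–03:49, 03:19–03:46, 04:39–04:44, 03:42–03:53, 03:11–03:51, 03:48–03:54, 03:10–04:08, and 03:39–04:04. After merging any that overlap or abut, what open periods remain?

03:10–04:08, 04:39–04:44

Sort by start: 03:10–04:08, 03:11–03:51, 03:19–03:46, 03:34–03:49, 03:39–04:04, 03:42–03:53, 03:48–03:54, 04:39–04:44, 04:41–04:43.
03:11–03:51 overlaps/touches 03:10–04:08 → extend to 03:10–04:08.
03:19–03:46 overlaps/touches 03:10–04:08 → extend to 03:10–04:08.
03:34–03:49 overlaps/touches 03:10–04:08 → extend to 03:10–04:08.
03:39–04:04 overlaps/touches 03:10–04:08 → extend to 03:10–04:08.
03:42–03:53 overlaps/touches 03:10–04:08 → extend to 03:10–04:08.
03:48–03:54 overlaps/touches 03:10–04:08 → extend to 03:10–04:08.
04:39–04:44 is disjoint → start new block.
04:41–04:43 overlaps/touches 04:39–04:44 → extend to 04:39–04:44.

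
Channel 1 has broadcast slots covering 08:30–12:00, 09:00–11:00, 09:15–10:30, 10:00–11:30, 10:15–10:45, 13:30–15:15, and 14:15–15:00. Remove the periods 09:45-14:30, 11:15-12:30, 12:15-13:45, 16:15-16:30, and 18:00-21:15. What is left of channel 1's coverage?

08:30–09:45, 14:30–15:15

First set merges to 08:30–12:00, 13:30–15:15.
Second set merges to 09:45–14:30, 16:15–16:30, 18:00–21:15.
08:30–12:00 minus B → 08:30–09:45.
13:30–15:15 minus B → 14:30–15:15.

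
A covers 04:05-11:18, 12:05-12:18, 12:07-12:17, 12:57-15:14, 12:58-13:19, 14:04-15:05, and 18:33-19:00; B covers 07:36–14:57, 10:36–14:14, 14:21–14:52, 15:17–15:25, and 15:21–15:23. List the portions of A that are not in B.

04:05-07:36, 14:57-15:14, 18:33-19:00

Merge the first list: 04:05-11:18, 12:05-12:18, 12:57-15:14, 18:33-19:00.
Merge the second list: 07:36-14:57, 15:17-15:25.
04:05-11:18 \ B = 04:05-07:36.
12:05-12:18: entirely removed.
12:57-15:14 \ B = 14:57-15:14.
18:33-19:00: nothing removed.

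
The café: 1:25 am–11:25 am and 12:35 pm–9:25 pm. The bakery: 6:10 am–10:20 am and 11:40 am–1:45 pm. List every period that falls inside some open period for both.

1:25 am–11:25 am overlaps B on 6:10 am–10:20 am.
12:35 pm–9:25 pm overlaps B on 12:35 pm–1:45 pm.

6:10 am–10:20 am, 12:35 pm–1:45 pm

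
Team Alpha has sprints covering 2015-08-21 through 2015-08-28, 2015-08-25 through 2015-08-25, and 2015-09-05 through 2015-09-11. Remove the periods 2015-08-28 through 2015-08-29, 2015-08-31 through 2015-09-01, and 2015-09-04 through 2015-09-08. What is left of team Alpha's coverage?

Merge the first list: 2015-08-21 through 2015-08-28, 2015-09-05 through 2015-09-11.
2015-08-21 through 2015-08-28 \ B = 2015-08-21 through 2015-08-27.
2015-09-05 through 2015-09-11 \ B = 2015-09-09 through 2015-09-11.

2015-08-21 through 2015-08-27, 2015-09-09 through 2015-09-11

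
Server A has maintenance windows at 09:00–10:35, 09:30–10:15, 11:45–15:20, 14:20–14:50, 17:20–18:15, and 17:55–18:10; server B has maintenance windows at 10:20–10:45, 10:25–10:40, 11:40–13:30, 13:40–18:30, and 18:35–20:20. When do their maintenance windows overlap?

10:20–10:35, 11:45–13:30, 13:40–15:20, 17:20–18:15

Merge the first list: 09:00–10:35, 11:45–15:20, 17:20–18:15.
Merge the second list: 10:20–10:45, 11:40–13:30, 13:40–18:30, 18:35–20:20.
09:00–10:35 ∩ B → 10:20–10:35.
11:45–15:20 ∩ B → 11:45–13:30, 13:40–15:20.
17:20–18:15 ∩ B → 17:20–18:15.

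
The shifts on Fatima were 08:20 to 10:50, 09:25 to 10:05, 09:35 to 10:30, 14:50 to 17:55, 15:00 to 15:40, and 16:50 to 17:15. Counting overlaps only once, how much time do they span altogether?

Merged: 08:20-10:50, 14:50-17:55.
Lengths: 2 h 30 min + 3 h 5 min = 5 h 35 min.

5 h 35 min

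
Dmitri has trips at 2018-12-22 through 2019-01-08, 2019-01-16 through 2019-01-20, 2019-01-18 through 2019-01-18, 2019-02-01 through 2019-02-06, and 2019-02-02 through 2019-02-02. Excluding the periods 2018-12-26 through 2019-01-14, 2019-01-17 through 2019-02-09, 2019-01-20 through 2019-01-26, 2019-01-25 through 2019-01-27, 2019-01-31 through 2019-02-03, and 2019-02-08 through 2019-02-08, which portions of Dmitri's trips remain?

2018-12-22 through 2018-12-25, 2019-01-16 through 2019-01-16

Merge the first list: 2018-12-22 through 2019-01-08, 2019-01-16 through 2019-01-20, 2019-02-01 through 2019-02-06.
Merge the second list: 2018-12-26 through 2019-01-14, 2019-01-17 through 2019-02-09.
2018-12-22 through 2019-01-08 with B removed leaves 2018-12-22 through 2018-12-25.
2019-01-16 through 2019-01-20 with B removed leaves 2019-01-16 through 2019-01-16.
2019-02-01 through 2019-02-06 lies entirely inside B → drops out.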